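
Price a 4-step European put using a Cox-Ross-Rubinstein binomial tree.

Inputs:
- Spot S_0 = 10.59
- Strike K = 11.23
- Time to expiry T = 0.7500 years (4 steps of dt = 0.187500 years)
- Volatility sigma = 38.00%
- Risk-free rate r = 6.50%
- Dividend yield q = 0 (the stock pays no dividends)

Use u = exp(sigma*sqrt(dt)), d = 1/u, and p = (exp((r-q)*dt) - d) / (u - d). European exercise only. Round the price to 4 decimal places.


Answer: Price = V(0,0) = 1.4546

Derivation:
dt = T/N = 0.187500
u = exp(sigma*sqrt(dt)) = 1.178856; d = 1/u = 0.848280
p = (exp((r-q)*dt) - d) / (u - d) = 0.496049
Discount per step: exp(-r*dt) = 0.987886
Stock lattice S(k, i) with i counting down-moves:
  k=0: S(0,0) = 10.5900
  k=1: S(1,0) = 12.4841; S(1,1) = 8.9833
  k=2: S(2,0) = 14.7169; S(2,1) = 10.5900; S(2,2) = 7.6203
  k=3: S(3,0) = 17.3492; S(3,1) = 12.4841; S(3,2) = 8.9833; S(3,3) = 6.4642
  k=4: S(4,0) = 20.4522; S(4,1) = 14.7169; S(4,2) = 10.5900; S(4,3) = 7.6203; S(4,4) = 5.4834
Terminal payoffs V(N, i) = max(K - S_T, 0):
  V(4,0) = 0.000000; V(4,1) = 0.000000; V(4,2) = 0.640000; V(4,3) = 3.609664; V(4,4) = 5.746570
Backward induction: V(k, i) = exp(-r*dt) * [p * V(k+1, i) + (1-p) * V(k+1, i+1)].
  V(3,0) = exp(-r*dt) * [p*0.000000 + (1-p)*0.000000] = 0.000000
  V(3,1) = exp(-r*dt) * [p*0.000000 + (1-p)*0.640000] = 0.318621
  V(3,2) = exp(-r*dt) * [p*0.640000 + (1-p)*3.609664] = 2.110683
  V(3,3) = exp(-r*dt) * [p*3.609664 + (1-p)*5.746570] = 4.629788
  V(2,0) = exp(-r*dt) * [p*0.000000 + (1-p)*0.318621] = 0.158624
  V(2,1) = exp(-r*dt) * [p*0.318621 + (1-p)*2.110683] = 1.206932
  V(2,2) = exp(-r*dt) * [p*2.110683 + (1-p)*4.629788] = 3.339242
  V(1,0) = exp(-r*dt) * [p*0.158624 + (1-p)*1.206932] = 0.678599
  V(1,1) = exp(-r*dt) * [p*1.206932 + (1-p)*3.339242] = 2.253874
  V(0,0) = exp(-r*dt) * [p*0.678599 + (1-p)*2.253874] = 1.454623


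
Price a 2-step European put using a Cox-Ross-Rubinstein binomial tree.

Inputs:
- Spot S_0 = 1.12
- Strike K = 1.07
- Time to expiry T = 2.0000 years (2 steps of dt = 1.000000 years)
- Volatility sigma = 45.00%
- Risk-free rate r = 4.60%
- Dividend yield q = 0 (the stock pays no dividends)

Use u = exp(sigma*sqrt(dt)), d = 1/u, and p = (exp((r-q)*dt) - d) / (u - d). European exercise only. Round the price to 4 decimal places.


Answer: Price = V(0,0) = 0.1758

Derivation:
dt = T/N = 1.000000
u = exp(sigma*sqrt(dt)) = 1.568312; d = 1/u = 0.637628
p = (exp((r-q)*dt) - d) / (u - d) = 0.439941
Discount per step: exp(-r*dt) = 0.955042
Stock lattice S(k, i) with i counting down-moves:
  k=0: S(0,0) = 1.1200
  k=1: S(1,0) = 1.7565; S(1,1) = 0.7141
  k=2: S(2,0) = 2.7548; S(2,1) = 1.1200; S(2,2) = 0.4554
Terminal payoffs V(N, i) = max(K - S_T, 0):
  V(2,0) = 0.000000; V(2,1) = 0.000000; V(2,2) = 0.614642
Backward induction: V(k, i) = exp(-r*dt) * [p * V(k+1, i) + (1-p) * V(k+1, i+1)].
  V(1,0) = exp(-r*dt) * [p*0.000000 + (1-p)*0.000000] = 0.000000
  V(1,1) = exp(-r*dt) * [p*0.000000 + (1-p)*0.614642] = 0.328759
  V(0,0) = exp(-r*dt) * [p*0.000000 + (1-p)*0.328759] = 0.175847


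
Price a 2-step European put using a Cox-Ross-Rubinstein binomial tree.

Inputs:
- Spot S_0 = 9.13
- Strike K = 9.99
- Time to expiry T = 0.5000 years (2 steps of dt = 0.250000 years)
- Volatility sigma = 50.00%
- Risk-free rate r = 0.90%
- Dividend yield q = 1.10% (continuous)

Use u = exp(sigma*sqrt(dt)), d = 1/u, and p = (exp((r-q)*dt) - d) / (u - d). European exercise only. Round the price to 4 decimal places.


dt = T/N = 0.250000
u = exp(sigma*sqrt(dt)) = 1.284025; d = 1/u = 0.778801
p = (exp((r-q)*dt) - d) / (u - d) = 0.436834
Discount per step: exp(-r*dt) = 0.997753
Stock lattice S(k, i) with i counting down-moves:
  k=0: S(0,0) = 9.1300
  k=1: S(1,0) = 11.7232; S(1,1) = 7.1105
  k=2: S(2,0) = 15.0528; S(2,1) = 9.1300; S(2,2) = 5.5376
Terminal payoffs V(N, i) = max(K - S_T, 0):
  V(2,0) = 0.000000; V(2,1) = 0.860000; V(2,2) = 4.452375
Backward induction: V(k, i) = exp(-r*dt) * [p * V(k+1, i) + (1-p) * V(k+1, i+1)].
  V(1,0) = exp(-r*dt) * [p*0.000000 + (1-p)*0.860000] = 0.483234
  V(1,1) = exp(-r*dt) * [p*0.860000 + (1-p)*4.452375] = 2.876623
  V(0,0) = exp(-r*dt) * [p*0.483234 + (1-p)*2.876623] = 1.826994

Answer: Price = V(0,0) = 1.8270


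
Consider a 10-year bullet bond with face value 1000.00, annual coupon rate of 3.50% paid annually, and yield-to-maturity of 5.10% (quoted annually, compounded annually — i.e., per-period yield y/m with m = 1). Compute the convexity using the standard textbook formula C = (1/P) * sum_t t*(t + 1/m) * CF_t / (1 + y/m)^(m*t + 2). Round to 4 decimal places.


Coupon per period c = face * coupon_rate / m = 35.000000
Periods per year m = 1; per-period yield y/m = 0.051000
Number of cashflows N = 10
Cashflows (t years, CF_t, discount factor 1/(1+y/m)^(m*t), PV):
  t = 1.0000: CF_t = 35.000000, DF = 0.951475, PV = 33.301618
  t = 2.0000: CF_t = 35.000000, DF = 0.905304, PV = 31.685649
  t = 3.0000: CF_t = 35.000000, DF = 0.861374, PV = 30.148096
  t = 4.0000: CF_t = 35.000000, DF = 0.819576, PV = 28.685154
  t = 5.0000: CF_t = 35.000000, DF = 0.779806, PV = 27.293200
  t = 6.0000: CF_t = 35.000000, DF = 0.741965, PV = 25.968792
  t = 7.0000: CF_t = 35.000000, DF = 0.705961, PV = 24.708651
  t = 8.0000: CF_t = 35.000000, DF = 0.671705, PV = 23.509658
  t = 9.0000: CF_t = 35.000000, DF = 0.639110, PV = 22.368847
  t = 10.0000: CF_t = 1035.000000, DF = 0.608097, PV = 629.380364
Price P = sum_t PV_t = 877.050030
Convexity numerator sum_t t*(t + 1/m) * CF_t / (1+y/m)^(m*t + 2):
  t = 1.0000: term = 60.296193
  t = 2.0000: term = 172.110922
  t = 3.0000: term = 327.518405
  t = 4.0000: term = 519.375840
  t = 5.0000: term = 741.259525
  t = 6.0000: term = 987.405647
  t = 7.0000: term = 1252.655435
  t = 8.0000: term = 1532.404365
  t = 9.0000: term = 1822.555144
  t = 10.0000: term = 62675.880322
Convexity = (1/P) * sum = 70091.461799 / 877.050030 = 79.917290

Answer: Convexity = 79.9173


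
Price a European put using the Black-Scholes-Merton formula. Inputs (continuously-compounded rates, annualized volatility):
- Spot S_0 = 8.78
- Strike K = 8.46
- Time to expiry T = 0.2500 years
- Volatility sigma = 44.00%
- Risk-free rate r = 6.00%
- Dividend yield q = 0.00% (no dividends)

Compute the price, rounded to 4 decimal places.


Answer: Price = 0.5474

Derivation:
d1 = (ln(S/K) + (r - q + 0.5*sigma^2) * T) / (sigma * sqrt(T)) = 0.34694197
d2 = d1 - sigma * sqrt(T) = 0.12694197
exp(-rT) = 0.98511194; exp(-qT) = 1.00000000
P = K * exp(-rT) * N(-d2) - S_0 * exp(-qT) * N(-d1)
N(-d1) = 0.36431746; N(-d2) = 0.44949316
P = 8.4600 * 0.98511194 * 0.44949316 - 8.7800 * 1.00000000 * 0.36431746 = 0.5474


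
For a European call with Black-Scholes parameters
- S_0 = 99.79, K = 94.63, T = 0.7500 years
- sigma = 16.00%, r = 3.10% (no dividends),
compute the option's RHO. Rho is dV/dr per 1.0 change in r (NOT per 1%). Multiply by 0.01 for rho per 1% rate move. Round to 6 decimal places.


Answer: Rho = 47.497702

Derivation:
d1 = 0.6202432616; d2 = 0.4816791970
phi(d1) = 0.3291343065; exp(-qT) = 1.0000000000; exp(-rT) = 0.9770181987
N(d2) = 0.6849830718
Rho = K*T*exp(-rT)*N(d2) = 94.6300 * 0.7500 * 0.9770181987 * 0.6849830718 = 47.497702


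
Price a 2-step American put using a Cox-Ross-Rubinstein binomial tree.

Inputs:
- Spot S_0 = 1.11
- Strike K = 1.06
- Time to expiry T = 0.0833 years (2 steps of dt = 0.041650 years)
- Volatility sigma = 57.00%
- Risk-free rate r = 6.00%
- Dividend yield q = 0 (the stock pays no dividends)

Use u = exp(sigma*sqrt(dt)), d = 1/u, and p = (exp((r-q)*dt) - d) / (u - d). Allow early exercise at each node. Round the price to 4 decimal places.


dt = T/N = 0.041650
u = exp(sigma*sqrt(dt)) = 1.123364; d = 1/u = 0.890184
p = (exp((r-q)*dt) - d) / (u - d) = 0.481681
Discount per step: exp(-r*dt) = 0.997504
Stock lattice S(k, i) with i counting down-moves:
  k=0: S(0,0) = 1.1100
  k=1: S(1,0) = 1.2469; S(1,1) = 0.9881
  k=2: S(2,0) = 1.4008; S(2,1) = 1.1100; S(2,2) = 0.8796
Terminal payoffs V(N, i) = max(K - S_T, 0):
  V(2,0) = 0.000000; V(2,1) = 0.000000; V(2,2) = 0.180406
Backward induction: V(k, i) = exp(-r*dt) * [p * V(k+1, i) + (1-p) * V(k+1, i+1)]; then take max(V_cont, immediate exercise) for American.
  V(1,0) = exp(-r*dt) * [p*0.000000 + (1-p)*0.000000] = 0.000000; exercise = 0.000000; V(1,0) = max -> 0.000000
  V(1,1) = exp(-r*dt) * [p*0.000000 + (1-p)*0.180406] = 0.093274; exercise = 0.071896; V(1,1) = max -> 0.093274
  V(0,0) = exp(-r*dt) * [p*0.000000 + (1-p)*0.093274] = 0.048225; exercise = 0.000000; V(0,0) = max -> 0.048225

Answer: Price = V(0,0) = 0.0482


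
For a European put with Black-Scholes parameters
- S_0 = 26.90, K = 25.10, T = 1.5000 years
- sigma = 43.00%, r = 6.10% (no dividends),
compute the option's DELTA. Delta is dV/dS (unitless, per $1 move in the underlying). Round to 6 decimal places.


d1 = 0.5685729776; d2 = 0.0419326829
phi(d1) = 0.3393999245; exp(-qT) = 1.0000000000; exp(-rT) = 0.9125613162
N(-d1) = 0.2848229838
Delta = -exp(-qT) * N(-d1) = -1.0000000000 * 0.2848229838 = -0.284823

Answer: Delta = -0.284823


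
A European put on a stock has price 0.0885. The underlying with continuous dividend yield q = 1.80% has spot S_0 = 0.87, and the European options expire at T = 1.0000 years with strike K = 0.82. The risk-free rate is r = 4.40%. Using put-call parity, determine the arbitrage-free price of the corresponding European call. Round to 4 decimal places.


Put-call parity: C - P = S_0 * exp(-qT) - K * exp(-rT).
S_0 * exp(-qT) = 0.8700 * 0.98216103 = 0.85448010
K * exp(-rT) = 0.8200 * 0.95695396 = 0.78470225
C = P + S*exp(-qT) - K*exp(-rT)
C = 0.0885 + 0.85448010 - 0.78470225 = 0.1583

Answer: Call price = 0.1583


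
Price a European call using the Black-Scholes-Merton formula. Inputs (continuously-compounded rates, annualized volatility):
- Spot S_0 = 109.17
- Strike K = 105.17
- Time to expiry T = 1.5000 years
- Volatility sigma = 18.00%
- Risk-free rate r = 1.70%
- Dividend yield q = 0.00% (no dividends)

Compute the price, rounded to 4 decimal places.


Answer: Price = 12.9872

Derivation:
d1 = (ln(S/K) + (r - q + 0.5*sigma^2) * T) / (sigma * sqrt(T)) = 0.39522159
d2 = d1 - sigma * sqrt(T) = 0.17476752
exp(-rT) = 0.97482238; exp(-qT) = 1.00000000
C = S_0 * exp(-qT) * N(d1) - K * exp(-rT) * N(d2)
N(d1) = 0.65366032; N(d2) = 0.56936884
C = 109.1700 * 1.00000000 * 0.65366032 - 105.1700 * 0.97482238 * 0.56936884 = 12.9872


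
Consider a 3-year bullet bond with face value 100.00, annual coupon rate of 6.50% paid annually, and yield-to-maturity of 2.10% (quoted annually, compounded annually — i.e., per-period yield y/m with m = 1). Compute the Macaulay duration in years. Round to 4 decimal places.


Answer: Macaulay duration = 2.8316 years

Derivation:
Coupon per period c = face * coupon_rate / m = 6.500000
Periods per year m = 1; per-period yield y/m = 0.021000
Number of cashflows N = 3
Cashflows (t years, CF_t, discount factor 1/(1+y/m)^(m*t), PV):
  t = 1.0000: CF_t = 6.500000, DF = 0.979432, PV = 6.366308
  t = 2.0000: CF_t = 6.500000, DF = 0.959287, PV = 6.235365
  t = 3.0000: CF_t = 106.500000, DF = 0.939556, PV = 100.062738
Price P = sum_t PV_t = 112.664410
Macaulay numerator sum_t t * PV_t:
  t * PV_t at t = 1.0000: 6.366308
  t * PV_t at t = 2.0000: 12.470730
  t * PV_t at t = 3.0000: 300.188213
Macaulay duration D = (sum_t t * PV_t) / P = 319.025251 / 112.664410 = 2.831642


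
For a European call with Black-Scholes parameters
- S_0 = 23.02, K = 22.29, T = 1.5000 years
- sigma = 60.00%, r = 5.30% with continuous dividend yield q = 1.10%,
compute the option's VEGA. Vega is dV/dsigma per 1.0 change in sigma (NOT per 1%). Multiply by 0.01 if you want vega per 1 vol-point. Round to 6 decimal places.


Answer: Vega = 9.778134

Derivation:
d1 = 0.4970086212; d2 = -0.2378383017
phi(d1) = 0.3525907236; exp(-qT) = 0.9836353794; exp(-rT) = 0.9235780200
Vega = S * exp(-qT) * phi(d1) * sqrt(T) = 23.0200 * 0.9836353794 * 0.3525907236 * 1.2247448714 = 9.778134


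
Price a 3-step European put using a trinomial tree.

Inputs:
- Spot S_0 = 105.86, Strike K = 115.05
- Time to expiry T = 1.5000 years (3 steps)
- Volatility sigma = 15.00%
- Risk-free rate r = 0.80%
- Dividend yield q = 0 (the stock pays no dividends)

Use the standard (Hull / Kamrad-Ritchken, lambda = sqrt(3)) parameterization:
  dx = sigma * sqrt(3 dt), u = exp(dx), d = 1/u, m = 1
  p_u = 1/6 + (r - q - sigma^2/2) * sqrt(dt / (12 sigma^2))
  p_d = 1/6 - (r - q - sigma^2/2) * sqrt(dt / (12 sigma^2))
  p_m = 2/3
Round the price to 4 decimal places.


dt = T/N = 0.500000; dx = sigma*sqrt(3*dt) = 0.183712
u = exp(dx) = 1.201669; d = 1/u = 0.832176
p_u = 0.162244, p_m = 0.666667, p_d = 0.171089
Discount per step: exp(-r*dt) = 0.996008
Stock lattice S(k, j) with j the centered position index:
  k=0: S(0,+0) = 105.8600
  k=1: S(1,-1) = 88.0941; S(1,+0) = 105.8600; S(1,+1) = 127.2087
  k=2: S(2,-2) = 73.3098; S(2,-1) = 88.0941; S(2,+0) = 105.8600; S(2,+1) = 127.2087; S(2,+2) = 152.8628
  k=3: S(3,-3) = 61.0066; S(3,-2) = 73.3098; S(3,-1) = 88.0941; S(3,+0) = 105.8600; S(3,+1) = 127.2087; S(3,+2) = 152.8628; S(3,+3) = 183.6906
Terminal payoffs V(N, j) = max(K - S_T, 0):
  V(3,-3) = 54.043387; V(3,-2) = 41.740221; V(3,-1) = 26.955885; V(3,+0) = 9.190000; V(3,+1) = 0.000000; V(3,+2) = 0.000000; V(3,+3) = 0.000000
Backward induction: V(k, j) = exp(-r*dt) * [p_u * V(k+1, j+1) + p_m * V(k+1, j) + p_d * V(k+1, j-1)]
  V(2,-2) = exp(-r*dt) * [p_u*26.955885 + p_m*41.740221 + p_d*54.043387] = 41.281038
  V(2,-1) = exp(-r*dt) * [p_u*9.190000 + p_m*26.955885 + p_d*41.740221] = 26.496720
  V(2,+0) = exp(-r*dt) * [p_u*0.000000 + p_m*9.190000 + p_d*26.955885] = 10.695663
  V(2,+1) = exp(-r*dt) * [p_u*0.000000 + p_m*0.000000 + p_d*9.190000] = 1.566035
  V(2,+2) = exp(-r*dt) * [p_u*0.000000 + p_m*0.000000 + p_d*0.000000] = 0.000000
  V(1,-1) = exp(-r*dt) * [p_u*10.695663 + p_m*26.496720 + p_d*41.281038] = 26.356895
  V(1,+0) = exp(-r*dt) * [p_u*1.566035 + p_m*10.695663 + p_d*26.496720] = 11.870253
  V(1,+1) = exp(-r*dt) * [p_u*0.000000 + p_m*1.566035 + p_d*10.695663] = 2.862464
  V(0,+0) = exp(-r*dt) * [p_u*2.862464 + p_m*11.870253 + p_d*26.356895] = 12.835857

Answer: Price = V(0,0) = 12.8359


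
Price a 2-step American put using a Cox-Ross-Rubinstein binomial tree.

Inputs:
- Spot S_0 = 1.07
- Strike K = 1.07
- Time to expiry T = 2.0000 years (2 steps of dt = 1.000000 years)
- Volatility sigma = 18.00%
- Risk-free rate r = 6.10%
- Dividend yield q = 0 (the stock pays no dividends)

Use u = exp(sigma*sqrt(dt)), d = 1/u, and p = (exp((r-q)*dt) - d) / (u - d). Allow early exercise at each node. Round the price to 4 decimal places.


Answer: Price = V(0,0) = 0.0615

Derivation:
dt = T/N = 1.000000
u = exp(sigma*sqrt(dt)) = 1.197217; d = 1/u = 0.835270
p = (exp((r-q)*dt) - d) / (u - d) = 0.628900
Discount per step: exp(-r*dt) = 0.940823
Stock lattice S(k, i) with i counting down-moves:
  k=0: S(0,0) = 1.0700
  k=1: S(1,0) = 1.2810; S(1,1) = 0.8937
  k=2: S(2,0) = 1.5337; S(2,1) = 1.0700; S(2,2) = 0.7465
Terminal payoffs V(N, i) = max(K - S_T, 0):
  V(2,0) = 0.000000; V(2,1) = 0.000000; V(2,2) = 0.323486
Backward induction: V(k, i) = exp(-r*dt) * [p * V(k+1, i) + (1-p) * V(k+1, i+1)]; then take max(V_cont, immediate exercise) for American.
  V(1,0) = exp(-r*dt) * [p*0.000000 + (1-p)*0.000000] = 0.000000; exercise = 0.000000; V(1,0) = max -> 0.000000
  V(1,1) = exp(-r*dt) * [p*0.000000 + (1-p)*0.323486] = 0.112942; exercise = 0.176261; V(1,1) = max -> 0.176261
  V(0,0) = exp(-r*dt) * [p*0.000000 + (1-p)*0.176261] = 0.061540; exercise = 0.000000; V(0,0) = max -> 0.061540


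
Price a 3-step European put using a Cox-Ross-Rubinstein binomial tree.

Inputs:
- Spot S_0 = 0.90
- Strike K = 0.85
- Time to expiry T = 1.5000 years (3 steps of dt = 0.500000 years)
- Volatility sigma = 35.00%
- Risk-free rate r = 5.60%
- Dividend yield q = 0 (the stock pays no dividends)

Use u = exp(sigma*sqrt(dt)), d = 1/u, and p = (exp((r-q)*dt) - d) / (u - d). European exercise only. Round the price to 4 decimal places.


dt = T/N = 0.500000
u = exp(sigma*sqrt(dt)) = 1.280803; d = 1/u = 0.780760
p = (exp((r-q)*dt) - d) / (u - d) = 0.495229
Discount per step: exp(-r*dt) = 0.972388
Stock lattice S(k, i) with i counting down-moves:
  k=0: S(0,0) = 0.9000
  k=1: S(1,0) = 1.1527; S(1,1) = 0.7027
  k=2: S(2,0) = 1.4764; S(2,1) = 0.9000; S(2,2) = 0.5486
  k=3: S(3,0) = 1.8910; S(3,1) = 1.1527; S(3,2) = 0.7027; S(3,3) = 0.4283
Terminal payoffs V(N, i) = max(K - S_T, 0):
  V(3,0) = 0.000000; V(3,1) = 0.000000; V(3,2) = 0.147316; V(3,3) = 0.421653
Backward induction: V(k, i) = exp(-r*dt) * [p * V(k+1, i) + (1-p) * V(k+1, i+1)].
  V(2,0) = exp(-r*dt) * [p*0.000000 + (1-p)*0.000000] = 0.000000
  V(2,1) = exp(-r*dt) * [p*0.000000 + (1-p)*0.147316] = 0.072308
  V(2,2) = exp(-r*dt) * [p*0.147316 + (1-p)*0.421653] = 0.277902
  V(1,0) = exp(-r*dt) * [p*0.000000 + (1-p)*0.072308] = 0.035491
  V(1,1) = exp(-r*dt) * [p*0.072308 + (1-p)*0.277902] = 0.171224
  V(0,0) = exp(-r*dt) * [p*0.035491 + (1-p)*0.171224] = 0.101133

Answer: Price = V(0,0) = 0.1011


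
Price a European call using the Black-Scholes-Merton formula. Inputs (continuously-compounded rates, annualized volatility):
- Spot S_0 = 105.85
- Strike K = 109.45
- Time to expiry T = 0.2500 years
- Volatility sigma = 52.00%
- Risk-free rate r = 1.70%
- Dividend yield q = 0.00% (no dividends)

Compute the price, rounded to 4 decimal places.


Answer: Price = 9.6123

Derivation:
d1 = (ln(S/K) + (r - q + 0.5*sigma^2) * T) / (sigma * sqrt(T)) = 0.01771221
d2 = d1 - sigma * sqrt(T) = -0.24228779
exp(-rT) = 0.99575902; exp(-qT) = 1.00000000
C = S_0 * exp(-qT) * N(d1) - K * exp(-rT) * N(d2)
N(d1) = 0.50706578; N(d2) = 0.40427859
C = 105.8500 * 1.00000000 * 0.50706578 - 109.4500 * 0.99575902 * 0.40427859 = 9.6123


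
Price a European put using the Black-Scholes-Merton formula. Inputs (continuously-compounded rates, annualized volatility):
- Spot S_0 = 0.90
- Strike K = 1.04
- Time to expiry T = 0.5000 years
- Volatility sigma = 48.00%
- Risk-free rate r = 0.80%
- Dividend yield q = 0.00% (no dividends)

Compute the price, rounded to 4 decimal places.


d1 = (ln(S/K) + (r - q + 0.5*sigma^2) * T) / (sigma * sqrt(T)) = -0.24448579
d2 = d1 - sigma * sqrt(T) = -0.58389704
exp(-rT) = 0.99600799; exp(-qT) = 1.00000000
P = K * exp(-rT) * N(-d2) - S_0 * exp(-qT) * N(-d1)
N(-d1) = 0.59657270; N(-d2) = 0.72035521
P = 1.0400 * 0.99600799 * 0.72035521 - 0.9000 * 1.00000000 * 0.59657270 = 0.2093

Answer: Price = 0.2093


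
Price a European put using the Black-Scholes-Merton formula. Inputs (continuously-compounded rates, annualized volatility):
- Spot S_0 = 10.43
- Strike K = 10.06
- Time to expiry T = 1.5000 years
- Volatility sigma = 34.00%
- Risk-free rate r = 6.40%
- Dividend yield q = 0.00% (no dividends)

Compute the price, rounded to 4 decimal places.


d1 = (ln(S/K) + (r - q + 0.5*sigma^2) * T) / (sigma * sqrt(T)) = 0.52548544
d2 = d1 - sigma * sqrt(T) = 0.10907219
exp(-rT) = 0.90846402; exp(-qT) = 1.00000000
P = K * exp(-rT) * N(-d2) - S_0 * exp(-qT) * N(-d1)
N(-d1) = 0.29962289; N(-d2) = 0.45657262
P = 10.0600 * 0.90846402 * 0.45657262 - 10.4300 * 1.00000000 * 0.29962289 = 1.0476

Answer: Price = 1.0476


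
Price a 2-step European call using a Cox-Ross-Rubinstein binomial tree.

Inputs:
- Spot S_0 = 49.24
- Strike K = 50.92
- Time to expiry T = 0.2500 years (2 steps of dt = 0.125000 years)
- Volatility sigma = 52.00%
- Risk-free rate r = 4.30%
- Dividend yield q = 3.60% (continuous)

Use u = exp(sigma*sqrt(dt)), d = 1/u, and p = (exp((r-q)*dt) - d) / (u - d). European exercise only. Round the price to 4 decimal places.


dt = T/N = 0.125000
u = exp(sigma*sqrt(dt)) = 1.201833; d = 1/u = 0.832062
p = (exp((r-q)*dt) - d) / (u - d) = 0.456534
Discount per step: exp(-r*dt) = 0.994639
Stock lattice S(k, i) with i counting down-moves:
  k=0: S(0,0) = 49.2400
  k=1: S(1,0) = 59.1782; S(1,1) = 40.9708
  k=2: S(2,0) = 71.1224; S(2,1) = 49.2400; S(2,2) = 34.0902
Terminal payoffs V(N, i) = max(S_T - K, 0):
  V(2,0) = 20.202364; V(2,1) = 0.000000; V(2,2) = 0.000000
Backward induction: V(k, i) = exp(-r*dt) * [p * V(k+1, i) + (1-p) * V(k+1, i+1)].
  V(1,0) = exp(-r*dt) * [p*20.202364 + (1-p)*0.000000] = 9.173634
  V(1,1) = exp(-r*dt) * [p*0.000000 + (1-p)*0.000000] = 0.000000
  V(0,0) = exp(-r*dt) * [p*9.173634 + (1-p)*0.000000] = 4.165629

Answer: Price = V(0,0) = 4.1656


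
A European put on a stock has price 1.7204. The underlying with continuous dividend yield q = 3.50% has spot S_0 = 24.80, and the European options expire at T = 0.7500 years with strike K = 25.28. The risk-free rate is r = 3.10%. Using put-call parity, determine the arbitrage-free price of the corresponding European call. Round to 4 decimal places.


Answer: Call price = 1.1789

Derivation:
Put-call parity: C - P = S_0 * exp(-qT) - K * exp(-rT).
S_0 * exp(-qT) = 24.8000 * 0.97409154 = 24.15747010
K * exp(-rT) = 25.2800 * 0.97701820 = 24.69902006
C = P + S*exp(-qT) - K*exp(-rT)
C = 1.7204 + 24.15747010 - 24.69902006 = 1.1789


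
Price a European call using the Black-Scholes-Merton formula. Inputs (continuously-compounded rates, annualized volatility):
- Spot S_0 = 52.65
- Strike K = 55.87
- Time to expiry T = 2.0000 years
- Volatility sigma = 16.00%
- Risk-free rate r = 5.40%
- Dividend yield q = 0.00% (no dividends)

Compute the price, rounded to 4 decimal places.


d1 = (ln(S/K) + (r - q + 0.5*sigma^2) * T) / (sigma * sqrt(T)) = 0.32809169
d2 = d1 - sigma * sqrt(T) = 0.10181752
exp(-rT) = 0.89762760; exp(-qT) = 1.00000000
C = S_0 * exp(-qT) * N(d1) - K * exp(-rT) * N(d2)
N(d1) = 0.62857883; N(d2) = 0.54054924
C = 52.6500 * 1.00000000 * 0.62857883 - 55.8700 * 0.89762760 * 0.54054924 = 5.9859

Answer: Price = 5.9859


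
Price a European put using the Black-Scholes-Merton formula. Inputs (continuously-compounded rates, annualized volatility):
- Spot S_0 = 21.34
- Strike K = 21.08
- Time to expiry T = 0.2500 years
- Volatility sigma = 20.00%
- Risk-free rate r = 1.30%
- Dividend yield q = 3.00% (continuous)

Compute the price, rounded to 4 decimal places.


Answer: Price = 0.7595

Derivation:
d1 = (ln(S/K) + (r - q + 0.5*sigma^2) * T) / (sigma * sqrt(T)) = 0.13008522
d2 = d1 - sigma * sqrt(T) = 0.03008522
exp(-rT) = 0.99675528; exp(-qT) = 0.99252805
P = K * exp(-rT) * N(-d2) - S_0 * exp(-qT) * N(-d1)
N(-d1) = 0.44824950; N(-d2) = 0.48799954
P = 21.0800 * 0.99675528 * 0.48799954 - 21.3400 * 0.99252805 * 0.44824950 = 0.7595


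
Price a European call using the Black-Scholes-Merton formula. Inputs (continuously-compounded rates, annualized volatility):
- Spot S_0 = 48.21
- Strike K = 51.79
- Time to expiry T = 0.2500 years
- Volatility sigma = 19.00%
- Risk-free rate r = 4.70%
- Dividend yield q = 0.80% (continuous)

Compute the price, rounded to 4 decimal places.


Answer: Price = 0.7304

Derivation:
d1 = (ln(S/K) + (r - q + 0.5*sigma^2) * T) / (sigma * sqrt(T)) = -0.60387486
d2 = d1 - sigma * sqrt(T) = -0.69887486
exp(-rT) = 0.98831876; exp(-qT) = 0.99800200
C = S_0 * exp(-qT) * N(d1) - K * exp(-rT) * N(d2)
N(d1) = 0.27296342; N(d2) = 0.24231512
C = 48.2100 * 0.99800200 * 0.27296342 - 51.7900 * 0.98831876 * 0.24231512 = 0.7304


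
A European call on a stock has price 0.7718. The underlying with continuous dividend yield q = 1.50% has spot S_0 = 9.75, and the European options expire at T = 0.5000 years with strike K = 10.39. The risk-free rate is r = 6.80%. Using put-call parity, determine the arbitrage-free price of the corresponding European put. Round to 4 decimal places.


Answer: Put price = 1.1373

Derivation:
Put-call parity: C - P = S_0 * exp(-qT) - K * exp(-rT).
S_0 * exp(-qT) = 9.7500 * 0.99252805 = 9.67714853
K * exp(-rT) = 10.3900 * 0.96657150 = 10.04267793
P = C - S*exp(-qT) + K*exp(-rT)
P = 0.7718 - 9.67714853 + 10.04267793 = 1.1373


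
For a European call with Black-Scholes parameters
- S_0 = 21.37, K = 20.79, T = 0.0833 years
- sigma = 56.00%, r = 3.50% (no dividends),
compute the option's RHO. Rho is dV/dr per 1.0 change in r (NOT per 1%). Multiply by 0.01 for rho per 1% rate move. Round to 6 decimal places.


d1 = 0.2690964157; d2 = 0.1074706752
phi(d1) = 0.3847563610; exp(-qT) = 1.0000000000; exp(-rT) = 0.9970887459
N(d2) = 0.5427922058
Rho = K*T*exp(-rT)*N(d2) = 20.7900 * 0.0833 * 0.9970887459 * 0.5427922058 = 0.937275

Answer: Rho = 0.937275


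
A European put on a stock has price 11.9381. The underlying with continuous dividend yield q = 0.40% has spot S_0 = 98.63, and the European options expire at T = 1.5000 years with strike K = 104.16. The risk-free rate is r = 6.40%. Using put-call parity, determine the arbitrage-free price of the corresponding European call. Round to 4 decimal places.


Put-call parity: C - P = S_0 * exp(-qT) - K * exp(-rT).
S_0 * exp(-qT) = 98.6300 * 0.99401796 = 98.03999179
K * exp(-rT) = 104.1600 * 0.90846402 = 94.62561191
C = P + S*exp(-qT) - K*exp(-rT)
C = 11.9381 + 98.03999179 - 94.62561191 = 15.3525

Answer: Call price = 15.3525


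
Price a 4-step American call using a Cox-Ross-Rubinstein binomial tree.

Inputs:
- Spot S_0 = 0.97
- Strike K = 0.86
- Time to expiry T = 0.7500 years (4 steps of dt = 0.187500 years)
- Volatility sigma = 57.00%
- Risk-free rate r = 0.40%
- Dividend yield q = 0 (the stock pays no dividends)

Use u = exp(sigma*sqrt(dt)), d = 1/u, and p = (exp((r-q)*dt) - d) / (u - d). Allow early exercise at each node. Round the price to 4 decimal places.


Answer: Price = V(0,0) = 0.2440

Derivation:
dt = T/N = 0.187500
u = exp(sigma*sqrt(dt)) = 1.279945; d = 1/u = 0.781283
p = (exp((r-q)*dt) - d) / (u - d) = 0.440112
Discount per step: exp(-r*dt) = 0.999250
Stock lattice S(k, i) with i counting down-moves:
  k=0: S(0,0) = 0.9700
  k=1: S(1,0) = 1.2415; S(1,1) = 0.7578
  k=2: S(2,0) = 1.5891; S(2,1) = 0.9700; S(2,2) = 0.5921
  k=3: S(3,0) = 2.0340; S(3,1) = 1.2415; S(3,2) = 0.7578; S(3,3) = 0.4626
  k=4: S(4,0) = 2.6034; S(4,1) = 1.5891; S(4,2) = 0.9700; S(4,3) = 0.5921; S(4,4) = 0.3614
Terminal payoffs V(N, i) = max(S_T - K, 0):
  V(4,0) = 1.743378; V(4,1) = 0.729112; V(4,2) = 0.110000; V(4,3) = 0.000000; V(4,4) = 0.000000
Backward induction: V(k, i) = exp(-r*dt) * [p * V(k+1, i) + (1-p) * V(k+1, i+1)]; then take max(V_cont, immediate exercise) for American.
  V(3,0) = exp(-r*dt) * [p*1.743378 + (1-p)*0.729112] = 1.174621; exercise = 1.173976; V(3,0) = max -> 1.174621
  V(3,1) = exp(-r*dt) * [p*0.729112 + (1-p)*0.110000] = 0.382192; exercise = 0.381547; V(3,1) = max -> 0.382192
  V(3,2) = exp(-r*dt) * [p*0.110000 + (1-p)*0.000000] = 0.048376; exercise = 0.000000; V(3,2) = max -> 0.048376
  V(3,3) = exp(-r*dt) * [p*0.000000 + (1-p)*0.000000] = 0.000000; exercise = 0.000000; V(3,3) = max -> 0.000000
  V(2,0) = exp(-r*dt) * [p*1.174621 + (1-p)*0.382192] = 0.730401; exercise = 0.729112; V(2,0) = max -> 0.730401
  V(2,1) = exp(-r*dt) * [p*0.382192 + (1-p)*0.048376] = 0.195146; exercise = 0.110000; V(2,1) = max -> 0.195146
  V(2,2) = exp(-r*dt) * [p*0.048376 + (1-p)*0.000000] = 0.021275; exercise = 0.000000; V(2,2) = max -> 0.021275
  V(1,0) = exp(-r*dt) * [p*0.730401 + (1-p)*0.195146] = 0.430395; exercise = 0.381547; V(1,0) = max -> 0.430395
  V(1,1) = exp(-r*dt) * [p*0.195146 + (1-p)*0.021275] = 0.097724; exercise = 0.000000; V(1,1) = max -> 0.097724
  V(0,0) = exp(-r*dt) * [p*0.430395 + (1-p)*0.097724] = 0.243953; exercise = 0.110000; V(0,0) = max -> 0.243953


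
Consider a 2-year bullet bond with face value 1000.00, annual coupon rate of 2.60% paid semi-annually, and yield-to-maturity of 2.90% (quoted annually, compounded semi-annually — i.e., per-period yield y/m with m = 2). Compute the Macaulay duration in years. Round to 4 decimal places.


Answer: Macaulay duration = 1.9617 years

Derivation:
Coupon per period c = face * coupon_rate / m = 13.000000
Periods per year m = 2; per-period yield y/m = 0.014500
Number of cashflows N = 4
Cashflows (t years, CF_t, discount factor 1/(1+y/m)^(m*t), PV):
  t = 0.5000: CF_t = 13.000000, DF = 0.985707, PV = 12.814194
  t = 1.0000: CF_t = 13.000000, DF = 0.971619, PV = 12.631044
  t = 1.5000: CF_t = 13.000000, DF = 0.957732, PV = 12.450512
  t = 2.0000: CF_t = 1013.000000, DF = 0.944043, PV = 956.315599
Price P = sum_t PV_t = 994.211349
Macaulay numerator sum_t t * PV_t:
  t * PV_t at t = 0.5000: 6.407097
  t * PV_t at t = 1.0000: 12.631044
  t * PV_t at t = 1.5000: 18.675767
  t * PV_t at t = 2.0000: 1912.631198
Macaulay duration D = (sum_t t * PV_t) / P = 1950.345107 / 994.211349 = 1.961701


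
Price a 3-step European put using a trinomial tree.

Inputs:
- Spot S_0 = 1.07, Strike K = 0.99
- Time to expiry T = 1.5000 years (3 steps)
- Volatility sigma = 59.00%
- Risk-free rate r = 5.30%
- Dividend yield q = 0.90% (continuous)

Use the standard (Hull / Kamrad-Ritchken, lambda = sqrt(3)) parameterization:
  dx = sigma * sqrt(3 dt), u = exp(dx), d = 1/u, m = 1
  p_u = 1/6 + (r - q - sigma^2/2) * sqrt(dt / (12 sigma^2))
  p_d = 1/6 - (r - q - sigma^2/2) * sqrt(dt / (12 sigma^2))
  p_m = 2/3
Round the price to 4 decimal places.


dt = T/N = 0.500000; dx = sigma*sqrt(3*dt) = 0.722599
u = exp(dx) = 2.059781; d = 1/u = 0.485489
p_u = 0.121673, p_m = 0.666667, p_d = 0.211660
Discount per step: exp(-r*dt) = 0.973848
Stock lattice S(k, j) with j the centered position index:
  k=0: S(0,+0) = 1.0700
  k=1: S(1,-1) = 0.5195; S(1,+0) = 1.0700; S(1,+1) = 2.2040
  k=2: S(2,-2) = 0.2522; S(2,-1) = 0.5195; S(2,+0) = 1.0700; S(2,+1) = 2.2040; S(2,+2) = 4.5397
  k=3: S(3,-3) = 0.1224; S(3,-2) = 0.2522; S(3,-1) = 0.5195; S(3,+0) = 1.0700; S(3,+1) = 2.2040; S(3,+2) = 4.5397; S(3,+3) = 9.3508
Terminal payoffs V(N, j) = max(K - S_T, 0):
  V(3,-3) = 0.867561; V(3,-2) = 0.737802; V(3,-1) = 0.470527; V(3,+0) = 0.000000; V(3,+1) = 0.000000; V(3,+2) = 0.000000; V(3,+3) = 0.000000
Backward induction: V(k, j) = exp(-r*dt) * [p_u * V(k+1, j+1) + p_m * V(k+1, j) + p_d * V(k+1, j-1)]
  V(2,-2) = exp(-r*dt) * [p_u*0.470527 + p_m*0.737802 + p_d*0.867561] = 0.713584
  V(2,-1) = exp(-r*dt) * [p_u*0.000000 + p_m*0.470527 + p_d*0.737802] = 0.457561
  V(2,+0) = exp(-r*dt) * [p_u*0.000000 + p_m*0.000000 + p_d*0.470527] = 0.096987
  V(2,+1) = exp(-r*dt) * [p_u*0.000000 + p_m*0.000000 + p_d*0.000000] = 0.000000
  V(2,+2) = exp(-r*dt) * [p_u*0.000000 + p_m*0.000000 + p_d*0.000000] = 0.000000
  V(1,-1) = exp(-r*dt) * [p_u*0.096987 + p_m*0.457561 + p_d*0.713584] = 0.455643
  V(1,+0) = exp(-r*dt) * [p_u*0.000000 + p_m*0.096987 + p_d*0.457561] = 0.157282
  V(1,+1) = exp(-r*dt) * [p_u*0.000000 + p_m*0.000000 + p_d*0.096987] = 0.019992
  V(0,+0) = exp(-r*dt) * [p_u*0.019992 + p_m*0.157282 + p_d*0.455643] = 0.198401

Answer: Price = V(0,0) = 0.1984


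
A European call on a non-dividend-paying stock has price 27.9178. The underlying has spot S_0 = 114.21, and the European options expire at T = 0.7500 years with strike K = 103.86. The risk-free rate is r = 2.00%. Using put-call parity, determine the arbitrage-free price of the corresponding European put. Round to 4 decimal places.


Answer: Put price = 16.0215

Derivation:
Put-call parity: C - P = S_0 * exp(-qT) - K * exp(-rT).
S_0 * exp(-qT) = 114.2100 * 1.00000000 = 114.21000000
K * exp(-rT) = 103.8600 * 0.98511194 = 102.31372605
P = C - S*exp(-qT) + K*exp(-rT)
P = 27.9178 - 114.21000000 + 102.31372605 = 16.0215


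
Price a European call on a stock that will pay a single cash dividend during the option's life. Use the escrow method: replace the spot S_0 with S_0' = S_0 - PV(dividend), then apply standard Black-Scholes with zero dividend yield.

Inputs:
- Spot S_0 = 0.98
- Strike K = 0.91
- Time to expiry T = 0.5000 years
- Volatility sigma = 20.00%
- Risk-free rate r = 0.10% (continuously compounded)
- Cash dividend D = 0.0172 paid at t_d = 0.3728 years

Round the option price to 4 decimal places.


PV(D) = D * exp(-r * t_d) = 0.0172 * 0.99962727 = 0.01719359
S_0' = S_0 - PV(D) = 0.9800 - 0.01719359 = 0.96280641
d1 = (ln(S_0'/K) + (r + sigma^2/2)*T) / (sigma*sqrt(T)) = 0.47310934
d2 = d1 - sigma*sqrt(T) = 0.33168799
exp(-rT) = 0.99950012
N(d1) = 0.68193241; N(d2) = 0.62993756
C = S_0' * N(d1) - K * exp(-rT) * N(d2) = 0.96280641 * 0.68193241 - 0.9100 * 0.99950012 * 0.62993756 = 0.0836

Answer: Price = 0.0836


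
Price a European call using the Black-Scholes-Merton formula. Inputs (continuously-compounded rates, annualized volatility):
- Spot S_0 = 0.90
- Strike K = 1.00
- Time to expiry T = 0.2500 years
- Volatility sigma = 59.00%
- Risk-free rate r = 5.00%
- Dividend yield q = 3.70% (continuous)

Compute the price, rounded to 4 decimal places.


d1 = (ln(S/K) + (r - q + 0.5*sigma^2) * T) / (sigma * sqrt(T)) = -0.19863734
d2 = d1 - sigma * sqrt(T) = -0.49363734
exp(-rT) = 0.98757780; exp(-qT) = 0.99079265
C = S_0 * exp(-qT) * N(d1) - K * exp(-rT) * N(d2)
N(d1) = 0.42127322; N(d2) = 0.31078116
C = 0.9000 * 0.99079265 * 0.42127322 - 1.0000 * 0.98757780 * 0.31078116 = 0.0687

Answer: Price = 0.0687


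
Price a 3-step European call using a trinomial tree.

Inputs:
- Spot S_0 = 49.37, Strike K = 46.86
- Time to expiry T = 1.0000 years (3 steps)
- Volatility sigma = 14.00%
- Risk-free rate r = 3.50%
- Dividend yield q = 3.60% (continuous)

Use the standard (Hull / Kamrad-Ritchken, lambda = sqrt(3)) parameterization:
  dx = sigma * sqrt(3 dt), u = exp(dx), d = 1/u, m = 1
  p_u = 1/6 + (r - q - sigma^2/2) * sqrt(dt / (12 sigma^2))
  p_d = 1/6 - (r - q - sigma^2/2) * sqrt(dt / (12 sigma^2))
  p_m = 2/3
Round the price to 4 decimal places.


Answer: Price = V(0,0) = 4.0171

Derivation:
dt = T/N = 0.333333; dx = sigma*sqrt(3*dt) = 0.140000
u = exp(dx) = 1.150274; d = 1/u = 0.869358
p_u = 0.153810, p_m = 0.666667, p_d = 0.179524
Discount per step: exp(-r*dt) = 0.988401
Stock lattice S(k, j) with j the centered position index:
  k=0: S(0,+0) = 49.3700
  k=1: S(1,-1) = 42.9202; S(1,+0) = 49.3700; S(1,+1) = 56.7890
  k=2: S(2,-2) = 37.3130; S(2,-1) = 42.9202; S(2,+0) = 49.3700; S(2,+1) = 56.7890; S(2,+2) = 65.3229
  k=3: S(3,-3) = 32.4384; S(3,-2) = 37.3130; S(3,-1) = 42.9202; S(3,+0) = 49.3700; S(3,+1) = 56.7890; S(3,+2) = 65.3229; S(3,+3) = 75.1392
Terminal payoffs V(N, j) = max(S_T - K, 0):
  V(3,-3) = 0.000000; V(3,-2) = 0.000000; V(3,-1) = 0.000000; V(3,+0) = 2.510000; V(3,+1) = 9.929017; V(3,+2) = 18.462919; V(3,+3) = 28.279242
Backward induction: V(k, j) = exp(-r*dt) * [p_u * V(k+1, j+1) + p_m * V(k+1, j) + p_d * V(k+1, j-1)]
  V(2,-2) = exp(-r*dt) * [p_u*0.000000 + p_m*0.000000 + p_d*0.000000] = 0.000000
  V(2,-1) = exp(-r*dt) * [p_u*2.510000 + p_m*0.000000 + p_d*0.000000] = 0.381584
  V(2,+0) = exp(-r*dt) * [p_u*9.929017 + p_m*2.510000 + p_d*0.000000] = 3.163388
  V(2,+1) = exp(-r*dt) * [p_u*18.462919 + p_m*9.929017 + p_d*2.510000] = 9.794781
  V(2,+2) = exp(-r*dt) * [p_u*28.279242 + p_m*18.462919 + p_d*9.929017] = 18.226833
  V(1,-1) = exp(-r*dt) * [p_u*3.163388 + p_m*0.381584 + p_d*0.000000] = 0.732354
  V(1,+0) = exp(-r*dt) * [p_u*9.794781 + p_m*3.163388 + p_d*0.381584] = 3.641230
  V(1,+1) = exp(-r*dt) * [p_u*18.226833 + p_m*9.794781 + p_d*3.163388] = 9.786375
  V(0,+0) = exp(-r*dt) * [p_u*9.786375 + p_m*3.641230 + p_d*0.732354] = 4.017059


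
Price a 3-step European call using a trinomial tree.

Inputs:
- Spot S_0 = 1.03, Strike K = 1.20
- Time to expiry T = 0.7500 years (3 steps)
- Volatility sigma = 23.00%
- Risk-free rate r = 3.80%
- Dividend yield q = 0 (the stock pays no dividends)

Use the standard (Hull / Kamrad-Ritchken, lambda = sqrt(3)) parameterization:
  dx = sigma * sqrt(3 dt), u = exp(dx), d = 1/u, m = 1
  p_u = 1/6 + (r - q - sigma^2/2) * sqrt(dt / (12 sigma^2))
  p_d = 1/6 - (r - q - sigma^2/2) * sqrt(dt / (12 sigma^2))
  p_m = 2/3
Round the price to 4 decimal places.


dt = T/N = 0.250000; dx = sigma*sqrt(3*dt) = 0.199186
u = exp(dx) = 1.220409; d = 1/u = 0.819398
p_u = 0.173915, p_m = 0.666667, p_d = 0.159418
Discount per step: exp(-r*dt) = 0.990545
Stock lattice S(k, j) with j the centered position index:
  k=0: S(0,+0) = 1.0300
  k=1: S(1,-1) = 0.8440; S(1,+0) = 1.0300; S(1,+1) = 1.2570
  k=2: S(2,-2) = 0.6916; S(2,-1) = 0.8440; S(2,+0) = 1.0300; S(2,+1) = 1.2570; S(2,+2) = 1.5341
  k=3: S(3,-3) = 0.5667; S(3,-2) = 0.6916; S(3,-1) = 0.8440; S(3,+0) = 1.0300; S(3,+1) = 1.2570; S(3,+2) = 1.5341; S(3,+3) = 1.8722
Terminal payoffs V(N, j) = max(S_T - K, 0):
  V(3,-3) = 0.000000; V(3,-2) = 0.000000; V(3,-1) = 0.000000; V(3,+0) = 0.000000; V(3,+1) = 0.057021; V(3,+2) = 0.334079; V(3,+3) = 0.672204
Backward induction: V(k, j) = exp(-r*dt) * [p_u * V(k+1, j+1) + p_m * V(k+1, j) + p_d * V(k+1, j-1)]
  V(2,-2) = exp(-r*dt) * [p_u*0.000000 + p_m*0.000000 + p_d*0.000000] = 0.000000
  V(2,-1) = exp(-r*dt) * [p_u*0.000000 + p_m*0.000000 + p_d*0.000000] = 0.000000
  V(2,+0) = exp(-r*dt) * [p_u*0.057021 + p_m*0.000000 + p_d*0.000000] = 0.009823
  V(2,+1) = exp(-r*dt) * [p_u*0.334079 + p_m*0.057021 + p_d*0.000000] = 0.095207
  V(2,+2) = exp(-r*dt) * [p_u*0.672204 + p_m*0.334079 + p_d*0.057021] = 0.345419
  V(1,-1) = exp(-r*dt) * [p_u*0.009823 + p_m*0.000000 + p_d*0.000000] = 0.001692
  V(1,+0) = exp(-r*dt) * [p_u*0.095207 + p_m*0.009823 + p_d*0.000000] = 0.022888
  V(1,+1) = exp(-r*dt) * [p_u*0.345419 + p_m*0.095207 + p_d*0.009823] = 0.123928
  V(0,+0) = exp(-r*dt) * [p_u*0.123928 + p_m*0.022888 + p_d*0.001692] = 0.036731

Answer: Price = V(0,0) = 0.0367


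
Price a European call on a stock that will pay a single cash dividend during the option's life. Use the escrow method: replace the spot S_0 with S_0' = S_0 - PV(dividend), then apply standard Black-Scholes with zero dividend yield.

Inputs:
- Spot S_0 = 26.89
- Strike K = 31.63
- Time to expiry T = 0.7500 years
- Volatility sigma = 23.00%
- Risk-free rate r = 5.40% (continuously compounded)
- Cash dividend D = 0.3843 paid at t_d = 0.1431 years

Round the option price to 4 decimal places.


Answer: Price = 0.8281

Derivation:
PV(D) = D * exp(-r * t_d) = 0.3843 * 0.99230238 = 0.38134180
S_0' = S_0 - PV(D) = 26.8900 - 0.38134180 = 26.50865820
d1 = (ln(S_0'/K) + (r + sigma^2/2)*T) / (sigma*sqrt(T)) = -0.58386245
d2 = d1 - sigma*sqrt(T) = -0.78304829
exp(-rT) = 0.96030916
N(d1) = 0.27965643; N(d2) = 0.21679938
C = S_0' * N(d1) - K * exp(-rT) * N(d2) = 26.50865820 * 0.27965643 - 31.6300 * 0.96030916 * 0.21679938 = 0.8281


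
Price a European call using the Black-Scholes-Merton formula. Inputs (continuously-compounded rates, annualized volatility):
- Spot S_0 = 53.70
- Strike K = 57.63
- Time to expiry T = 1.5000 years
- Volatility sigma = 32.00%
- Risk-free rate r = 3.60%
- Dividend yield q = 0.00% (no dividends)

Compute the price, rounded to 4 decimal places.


d1 = (ln(S/K) + (r - q + 0.5*sigma^2) * T) / (sigma * sqrt(T)) = 0.15352620
d2 = d1 - sigma * sqrt(T) = -0.23839216
exp(-rT) = 0.94743211; exp(-qT) = 1.00000000
C = S_0 * exp(-qT) * N(d1) - K * exp(-rT) * N(d2)
N(d1) = 0.56100833; N(d2) = 0.40578847
C = 53.7000 * 1.00000000 * 0.56100833 - 57.6300 * 0.94743211 * 0.40578847 = 7.9699

Answer: Price = 7.9699


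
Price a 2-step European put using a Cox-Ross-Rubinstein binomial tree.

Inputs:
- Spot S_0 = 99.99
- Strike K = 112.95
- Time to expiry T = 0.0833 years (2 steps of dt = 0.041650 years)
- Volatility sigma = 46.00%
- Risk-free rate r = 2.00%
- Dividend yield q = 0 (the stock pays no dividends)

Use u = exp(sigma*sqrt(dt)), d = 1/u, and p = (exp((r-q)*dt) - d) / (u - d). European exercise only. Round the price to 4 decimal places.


Answer: Price = V(0,0) = 14.5485

Derivation:
dt = T/N = 0.041650
u = exp(sigma*sqrt(dt)) = 1.098426; d = 1/u = 0.910394
p = (exp((r-q)*dt) - d) / (u - d) = 0.480980
Discount per step: exp(-r*dt) = 0.999167
Stock lattice S(k, i) with i counting down-moves:
  k=0: S(0,0) = 99.9900
  k=1: S(1,0) = 109.8316; S(1,1) = 91.0302
  k=2: S(2,0) = 120.6419; S(2,1) = 99.9900; S(2,2) = 82.8733
Terminal payoffs V(N, i) = max(K - S_T, 0):
  V(2,0) = 0.000000; V(2,1) = 12.960000; V(2,2) = 30.076651
Backward induction: V(k, i) = exp(-r*dt) * [p * V(k+1, i) + (1-p) * V(k+1, i+1)].
  V(1,0) = exp(-r*dt) * [p*0.000000 + (1-p)*12.960000] = 6.720904
  V(1,1) = exp(-r*dt) * [p*12.960000 + (1-p)*30.076651] = 21.825703
  V(0,0) = exp(-r*dt) * [p*6.720904 + (1-p)*21.825703] = 14.548479


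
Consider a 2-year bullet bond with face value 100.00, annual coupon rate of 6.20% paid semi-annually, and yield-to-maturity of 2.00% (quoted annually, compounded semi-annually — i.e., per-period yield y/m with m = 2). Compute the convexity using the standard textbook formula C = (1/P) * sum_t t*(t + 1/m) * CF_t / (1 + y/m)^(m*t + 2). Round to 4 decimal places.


Answer: Convexity = 4.6254

Derivation:
Coupon per period c = face * coupon_rate / m = 3.100000
Periods per year m = 2; per-period yield y/m = 0.010000
Number of cashflows N = 4
Cashflows (t years, CF_t, discount factor 1/(1+y/m)^(m*t), PV):
  t = 0.5000: CF_t = 3.100000, DF = 0.990099, PV = 3.069307
  t = 1.0000: CF_t = 3.100000, DF = 0.980296, PV = 3.038918
  t = 1.5000: CF_t = 3.100000, DF = 0.970590, PV = 3.008829
  t = 2.0000: CF_t = 103.100000, DF = 0.960980, PV = 99.077074
Price P = sum_t PV_t = 108.194128
Convexity numerator sum_t t*(t + 1/m) * CF_t / (1+y/m)^(m*t + 2):
  t = 0.5000: term = 1.504415
  t = 1.0000: term = 4.468559
  t = 1.5000: term = 8.848631
  t = 2.0000: term = 485.624319
Convexity = (1/P) * sum = 500.445923 / 108.194128 = 4.625444
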